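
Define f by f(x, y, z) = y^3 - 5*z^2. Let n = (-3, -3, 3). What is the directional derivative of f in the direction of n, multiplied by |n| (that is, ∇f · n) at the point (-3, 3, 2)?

-141

∂f/∂x = 0
∂f/∂y = 3*y^2
∂f/∂z = -10*z
∇f at (-3, 3, 2) = (0, 27, -20)
∇f · n = (0)(-3) + (27)(-3) + (-20)(3) = -141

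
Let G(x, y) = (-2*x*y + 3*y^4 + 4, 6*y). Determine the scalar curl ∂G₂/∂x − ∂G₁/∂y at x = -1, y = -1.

∂G₂/∂x = 0
∂G₁/∂y = -2*x + 12*y^3
Scalar curl = 2*x - 12*y^3
At (-1, -1): 10.

10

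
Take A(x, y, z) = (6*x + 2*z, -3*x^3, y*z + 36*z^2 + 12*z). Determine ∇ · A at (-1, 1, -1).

∂A₁/∂x = 6
∂A₂/∂y = 0
∂A₃/∂z = y + 72*z + 12
∇·A = y + 72*z + 18
At (-1, 1, -1): -53.

-53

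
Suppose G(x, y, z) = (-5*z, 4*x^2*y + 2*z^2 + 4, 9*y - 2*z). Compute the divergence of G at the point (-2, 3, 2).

14

∂G₁/∂x = 0
∂G₂/∂y = 4*x^2
∂G₃/∂z = -2
∇·G = 4*x^2 - 2
At (-2, 3, 2): 14.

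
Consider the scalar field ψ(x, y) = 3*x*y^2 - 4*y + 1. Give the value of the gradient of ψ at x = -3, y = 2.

(12, -40)

∂ψ/∂x = 3*y^2
∂ψ/∂y = 6*x*y - 4
∇ψ = (3*y^2, 6*x*y - 4)
At (-3, 2): (12, -40).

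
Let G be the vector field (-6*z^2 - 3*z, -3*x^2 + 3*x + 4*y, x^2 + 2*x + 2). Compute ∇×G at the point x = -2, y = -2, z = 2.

(0, -25, 15)

(∇×G)₁ = ∂G₃/∂y − ∂G₂/∂z = 0
(∇×G)₂ = ∂G₁/∂z − ∂G₃/∂x = -2*x - 12*z - 5
(∇×G)₃ = ∂G₂/∂x − ∂G₁/∂y = -6*x + 3
∇×G = (0, -2*x - 12*z - 5, -6*x + 3)
At (-2, -2, 2): (0, -25, 15).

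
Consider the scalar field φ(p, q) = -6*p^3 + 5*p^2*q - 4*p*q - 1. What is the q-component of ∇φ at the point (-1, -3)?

9

(∇φ)_2 = ∂φ/∂q = 5*p^2 - 4*p
At (-1, -3): 9.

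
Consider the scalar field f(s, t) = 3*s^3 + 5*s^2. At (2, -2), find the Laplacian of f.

46

∂²f/∂s² = 2*(9*s + 5)
∂²f/∂t² = 0
∇²f = 18*s + 10
At (2, -2): 46.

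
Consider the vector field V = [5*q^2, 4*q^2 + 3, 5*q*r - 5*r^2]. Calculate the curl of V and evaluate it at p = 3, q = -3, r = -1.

(∇×V)₁ = ∂V₃/∂q − ∂V₂/∂r = 5*r
(∇×V)₂ = ∂V₁/∂r − ∂V₃/∂p = 0
(∇×V)₃ = ∂V₂/∂p − ∂V₁/∂q = -10*q
∇×V = (5*r, 0, -10*q)
At (3, -3, -1): (-5, 0, 30).

(-5, 0, 30)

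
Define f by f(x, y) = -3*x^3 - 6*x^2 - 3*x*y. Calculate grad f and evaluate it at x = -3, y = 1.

(-48, 9)

∂f/∂x = -9*x^2 - 12*x - 3*y
∂f/∂y = -3*x
∇f = (-9*x^2 - 12*x - 3*y, -3*x)
At (-3, 1): (-48, 9).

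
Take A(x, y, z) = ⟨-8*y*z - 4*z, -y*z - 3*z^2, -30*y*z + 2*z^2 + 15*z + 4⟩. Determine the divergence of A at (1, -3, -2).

99

∂A₁/∂x = 0
∂A₂/∂y = -z
∂A₃/∂z = -30*y + 4*z + 15
∇·A = -30*y + 3*z + 15
At (1, -3, -2): 99.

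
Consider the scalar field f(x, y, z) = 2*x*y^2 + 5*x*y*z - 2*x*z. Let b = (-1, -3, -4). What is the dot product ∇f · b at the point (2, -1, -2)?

∂f/∂x = 2*y^2 + 5*y*z - 2*z
∂f/∂y = 4*x*y + 5*x*z
∂f/∂z = 5*x*y - 2*x
∇f at (2, -1, -2) = (16, -28, -14)
∇f · b = (16)(-1) + (-28)(-3) + (-14)(-4) = 124

124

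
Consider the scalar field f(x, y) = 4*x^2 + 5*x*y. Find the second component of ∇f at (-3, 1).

(∇f)_2 = ∂f/∂y = 5*x
At (-3, 1): -15.

-15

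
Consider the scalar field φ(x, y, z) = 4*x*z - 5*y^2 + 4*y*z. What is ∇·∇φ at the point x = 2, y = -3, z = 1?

-10

∂²φ/∂x² = 0
∂²φ/∂y² = -10
∂²φ/∂z² = 0
∇²φ = -10
At (2, -3, 1): -10.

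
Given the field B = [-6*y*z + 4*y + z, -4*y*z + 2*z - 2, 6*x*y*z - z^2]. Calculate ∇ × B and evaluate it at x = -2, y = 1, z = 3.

(-34, -23, 14)

(∇×B)₁ = ∂B₃/∂y − ∂B₂/∂z = 6*x*z + 4*y - 2
(∇×B)₂ = ∂B₁/∂z − ∂B₃/∂x = -6*y*z - 6*y + 1
(∇×B)₃ = ∂B₂/∂x − ∂B₁/∂y = 6*z - 4
∇×B = (6*x*z + 4*y - 2, -6*y*z - 6*y + 1, 6*z - 4)
At (-2, 1, 3): (-34, -23, 14).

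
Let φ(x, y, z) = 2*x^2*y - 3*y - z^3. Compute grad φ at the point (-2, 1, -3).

(-8, 5, -27)

∂φ/∂x = 4*x*y
∂φ/∂y = 2*x^2 - 3
∂φ/∂z = -3*z^2
∇φ = (4*x*y, 2*x^2 - 3, -3*z^2)
At (-2, 1, -3): (-8, 5, -27).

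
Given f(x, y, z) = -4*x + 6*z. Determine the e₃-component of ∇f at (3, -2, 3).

(∇f)_3 = ∂f/∂z = 6
At (3, -2, 3): 6.

6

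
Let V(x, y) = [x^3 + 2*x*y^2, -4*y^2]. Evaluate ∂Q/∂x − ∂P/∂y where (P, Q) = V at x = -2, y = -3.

∂V₂/∂x = 0
∂V₁/∂y = 4*x*y
Scalar curl = -4*x*y
At (-2, -3): -24.

-24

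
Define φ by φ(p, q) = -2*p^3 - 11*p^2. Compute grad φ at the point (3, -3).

∂φ/∂p = -6*p^2 - 22*p
∂φ/∂q = 0
∇φ = (-6*p^2 - 22*p, 0)
At (3, -3): (-120, 0).

(-120, 0)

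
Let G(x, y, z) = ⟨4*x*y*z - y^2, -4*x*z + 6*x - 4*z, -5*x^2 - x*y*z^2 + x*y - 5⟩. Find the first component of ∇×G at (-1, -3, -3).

(∇×G)_1 = ∂G₃/∂y − ∂G₂/∂z
= -x*z^2 + x − (-4*x - 4)
= -x*z^2 + 5*x + 4
At (-1, -3, -3): 8.

8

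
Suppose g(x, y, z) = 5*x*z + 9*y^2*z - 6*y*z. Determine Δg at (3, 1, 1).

18

∂²g/∂x² = 0
∂²g/∂y² = 18*z
∂²g/∂z² = 0
∇²g = 18*z
At (3, 1, 1): 18.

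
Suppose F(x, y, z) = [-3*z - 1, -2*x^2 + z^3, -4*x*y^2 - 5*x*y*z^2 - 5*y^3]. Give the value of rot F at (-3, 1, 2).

(57, 21, 12)

(∇×F)₁ = ∂F₃/∂y − ∂F₂/∂z = -8*x*y - 5*x*z^2 - 15*y^2 - 3*z^2
(∇×F)₂ = ∂F₁/∂z − ∂F₃/∂x = 4*y^2 + 5*y*z^2 - 3
(∇×F)₃ = ∂F₂/∂x − ∂F₁/∂y = -4*x
∇×F = (-8*x*y - 5*x*z^2 - 15*y^2 - 3*z^2, 4*y^2 + 5*y*z^2 - 3, -4*x)
At (-3, 1, 2): (57, 21, 12).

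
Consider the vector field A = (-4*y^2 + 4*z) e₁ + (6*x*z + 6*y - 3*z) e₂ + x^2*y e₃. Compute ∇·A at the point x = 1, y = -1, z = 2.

∂A₁/∂x = 0
∂A₂/∂y = 6
∂A₃/∂z = 0
∇·A = 6
At (1, -1, 2): 6.

6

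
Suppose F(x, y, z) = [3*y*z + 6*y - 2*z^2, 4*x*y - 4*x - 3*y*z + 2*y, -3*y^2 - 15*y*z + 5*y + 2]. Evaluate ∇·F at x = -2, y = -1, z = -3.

18

∂F₁/∂x = 0
∂F₂/∂y = 4*x - 3*z + 2
∂F₃/∂z = -15*y
∇·F = 4*x - 15*y - 3*z + 2
At (-2, -1, -3): 18.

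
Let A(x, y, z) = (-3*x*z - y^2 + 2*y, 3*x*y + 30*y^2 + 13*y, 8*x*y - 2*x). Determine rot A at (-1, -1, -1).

(-8, 13, -7)

(∇×A)₁ = ∂A₃/∂y − ∂A₂/∂z = 8*x
(∇×A)₂ = ∂A₁/∂z − ∂A₃/∂x = -3*x - 8*y + 2
(∇×A)₃ = ∂A₂/∂x − ∂A₁/∂y = 5*y - 2
∇×A = (8*x, -3*x - 8*y + 2, 5*y - 2)
At (-1, -1, -1): (-8, 13, -7).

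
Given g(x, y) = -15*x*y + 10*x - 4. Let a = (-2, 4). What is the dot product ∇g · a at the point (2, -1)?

∂g/∂x = -15*y + 10
∂g/∂y = -15*x
∇g at (2, -1) = (25, -30)
∇g · a = (25)(-2) + (-30)(4) = -170

-170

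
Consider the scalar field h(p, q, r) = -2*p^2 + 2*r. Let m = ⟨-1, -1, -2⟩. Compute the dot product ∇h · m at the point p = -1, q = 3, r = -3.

∂h/∂p = -4*p
∂h/∂q = 0
∂h/∂r = 2
∇h at (-1, 3, -3) = (4, 0, 2)
∇h · m = (4)(-1) + (0)(-1) + (2)(-2) = -8

-8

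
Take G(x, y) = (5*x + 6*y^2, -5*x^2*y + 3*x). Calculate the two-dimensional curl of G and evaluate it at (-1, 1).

1

∂G₂/∂x = -10*x*y + 3
∂G₁/∂y = 12*y
Scalar curl = -10*x*y - 12*y + 3
At (-1, 1): 1.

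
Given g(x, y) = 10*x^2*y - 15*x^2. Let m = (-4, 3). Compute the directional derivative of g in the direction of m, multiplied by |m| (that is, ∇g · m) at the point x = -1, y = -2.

-250

∂g/∂x = 20*x*y - 30*x
∂g/∂y = 10*x^2
∇g at (-1, -2) = (70, 10)
∇g · m = (70)(-4) + (10)(3) = -250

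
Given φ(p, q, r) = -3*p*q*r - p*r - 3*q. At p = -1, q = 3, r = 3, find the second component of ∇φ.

6

(∇φ)_2 = ∂φ/∂q = -3*p*r - 3
At (-1, 3, 3): 6.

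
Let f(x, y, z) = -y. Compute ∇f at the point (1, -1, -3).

(0, -1, 0)

∂f/∂x = 0
∂f/∂y = -1
∂f/∂z = 0
∇f = (0, -1, 0)
At (1, -1, -3): (0, -1, 0).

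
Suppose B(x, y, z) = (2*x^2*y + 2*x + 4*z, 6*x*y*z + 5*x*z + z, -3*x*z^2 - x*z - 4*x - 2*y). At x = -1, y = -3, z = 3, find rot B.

(∇×B)₁ = ∂B₃/∂y − ∂B₂/∂z = -6*x*y - 5*x - 3
(∇×B)₂ = ∂B₁/∂z − ∂B₃/∂x = 3*z^2 + z + 8
(∇×B)₃ = ∂B₂/∂x − ∂B₁/∂y = -2*x^2 + 6*y*z + 5*z
∇×B = (-6*x*y - 5*x - 3, 3*z^2 + z + 8, -2*x^2 + 6*y*z + 5*z)
At (-1, -3, 3): (-16, 38, -41).

(-16, 38, -41)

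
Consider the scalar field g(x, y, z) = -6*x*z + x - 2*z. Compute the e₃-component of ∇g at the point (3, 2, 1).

(∇g)_3 = ∂g/∂z = -6*x - 2
At (3, 2, 1): -20.

-20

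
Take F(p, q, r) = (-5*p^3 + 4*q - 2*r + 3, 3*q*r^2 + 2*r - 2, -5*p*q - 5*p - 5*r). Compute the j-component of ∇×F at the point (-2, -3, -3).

-12

(∇×F)_2 = ∂F₁/∂r − ∂F₃/∂p
= -2 − (-5*q - 5)
= 5*q + 3
At (-2, -3, -3): -12.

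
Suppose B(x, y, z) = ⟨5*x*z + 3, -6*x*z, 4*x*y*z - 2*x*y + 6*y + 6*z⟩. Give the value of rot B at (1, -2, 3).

(∇×B)₁ = ∂B₃/∂y − ∂B₂/∂z = 4*x*z + 4*x + 6
(∇×B)₂ = ∂B₁/∂z − ∂B₃/∂x = 5*x - 4*y*z + 2*y
(∇×B)₃ = ∂B₂/∂x − ∂B₁/∂y = -6*z
∇×B = (4*x*z + 4*x + 6, 5*x - 4*y*z + 2*y, -6*z)
At (1, -2, 3): (22, 25, -18).

(22, 25, -18)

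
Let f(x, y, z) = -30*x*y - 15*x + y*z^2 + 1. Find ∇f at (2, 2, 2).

∂f/∂x = -30*y - 15
∂f/∂y = -30*x + z^2
∂f/∂z = 2*y*z
∇f = (-30*y - 15, -30*x + z^2, 2*y*z)
At (2, 2, 2): (-75, -56, 8).

(-75, -56, 8)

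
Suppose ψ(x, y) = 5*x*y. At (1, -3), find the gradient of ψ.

(-15, 5)

∂ψ/∂x = 5*y
∂ψ/∂y = 5*x
∇ψ = (5*y, 5*x)
At (1, -3): (-15, 5).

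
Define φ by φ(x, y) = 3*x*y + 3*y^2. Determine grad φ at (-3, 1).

∂φ/∂x = 3*y
∂φ/∂y = 3*x + 6*y
∇φ = (3*y, 3*x + 6*y)
At (-3, 1): (3, -3).

(3, -3)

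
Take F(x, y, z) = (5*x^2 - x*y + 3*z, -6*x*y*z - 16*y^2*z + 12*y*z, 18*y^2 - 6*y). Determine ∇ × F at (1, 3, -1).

(∇×F)₁ = ∂F₃/∂y − ∂F₂/∂z = 6*x*y + 16*y^2 + 24*y - 6
(∇×F)₂ = ∂F₁/∂z − ∂F₃/∂x = 3
(∇×F)₃ = ∂F₂/∂x − ∂F₁/∂y = x - 6*y*z
∇×F = (6*x*y + 16*y^2 + 24*y - 6, 3, x - 6*y*z)
At (1, 3, -1): (228, 3, 19).

(228, 3, 19)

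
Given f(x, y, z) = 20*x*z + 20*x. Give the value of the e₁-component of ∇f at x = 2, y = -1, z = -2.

-20

(∇f)_1 = ∂f/∂x = 20*z + 20
At (2, -1, -2): -20.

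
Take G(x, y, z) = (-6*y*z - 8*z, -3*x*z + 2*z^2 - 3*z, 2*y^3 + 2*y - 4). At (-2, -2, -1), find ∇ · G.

∂G₁/∂x = 0
∂G₂/∂y = 0
∂G₃/∂z = 0
∇·G = 0
At (-2, -2, -1): 0.

0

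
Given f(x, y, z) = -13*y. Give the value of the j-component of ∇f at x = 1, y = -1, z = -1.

-13

(∇f)_2 = ∂f/∂y = -13
At (1, -1, -1): -13.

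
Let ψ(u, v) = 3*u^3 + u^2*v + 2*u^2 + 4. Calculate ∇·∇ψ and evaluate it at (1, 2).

26

∂²ψ/∂u² = 2*(9*u + v + 2)
∂²ψ/∂v² = 0
∇²ψ = 18*u + 2*v + 4
At (1, 2): 26.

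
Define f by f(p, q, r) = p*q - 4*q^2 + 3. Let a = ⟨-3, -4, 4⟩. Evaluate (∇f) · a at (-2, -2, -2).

-50

∂f/∂p = q
∂f/∂q = p - 8*q
∂f/∂r = 0
∇f at (-2, -2, -2) = (-2, 14, 0)
∇f · a = (-2)(-3) + (14)(-4) + (0)(4) = -50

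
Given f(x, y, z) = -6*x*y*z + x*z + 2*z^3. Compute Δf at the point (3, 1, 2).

24

∂²f/∂x² = 0
∂²f/∂y² = 0
∂²f/∂z² = 12*z
∇²f = 12*z
At (3, 1, 2): 24.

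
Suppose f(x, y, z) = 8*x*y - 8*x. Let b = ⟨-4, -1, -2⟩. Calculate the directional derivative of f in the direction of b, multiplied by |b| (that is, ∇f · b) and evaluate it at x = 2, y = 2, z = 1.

-48

∂f/∂x = 8*y - 8
∂f/∂y = 8*x
∂f/∂z = 0
∇f at (2, 2, 1) = (8, 16, 0)
∇f · b = (8)(-4) + (16)(-1) + (0)(-2) = -48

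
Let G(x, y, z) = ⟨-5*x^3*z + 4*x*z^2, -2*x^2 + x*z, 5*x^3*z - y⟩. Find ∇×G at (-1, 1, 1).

(0, -18, 5)

(∇×G)₁ = ∂G₃/∂y − ∂G₂/∂z = -x - 1
(∇×G)₂ = ∂G₁/∂z − ∂G₃/∂x = -5*x^3 - 15*x^2*z + 8*x*z
(∇×G)₃ = ∂G₂/∂x − ∂G₁/∂y = -4*x + z
∇×G = (-x - 1, -5*x^3 - 15*x^2*z + 8*x*z, -4*x + z)
At (-1, 1, 1): (0, -18, 5).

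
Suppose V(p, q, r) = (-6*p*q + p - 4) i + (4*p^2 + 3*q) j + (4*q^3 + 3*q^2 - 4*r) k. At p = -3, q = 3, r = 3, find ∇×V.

(∇×V)₁ = ∂V₃/∂q − ∂V₂/∂r = 12*q^2 + 6*q
(∇×V)₂ = ∂V₁/∂r − ∂V₃/∂p = 0
(∇×V)₃ = ∂V₂/∂p − ∂V₁/∂q = 14*p
∇×V = (12*q^2 + 6*q, 0, 14*p)
At (-3, 3, 3): (126, 0, -42).

(126, 0, -42)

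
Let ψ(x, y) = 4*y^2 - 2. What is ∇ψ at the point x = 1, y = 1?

(0, 8)

∂ψ/∂x = 0
∂ψ/∂y = 8*y
∇ψ = (0, 8*y)
At (1, 1): (0, 8).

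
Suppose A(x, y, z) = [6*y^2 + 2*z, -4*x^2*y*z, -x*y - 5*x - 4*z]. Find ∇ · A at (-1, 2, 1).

∂A₁/∂x = 0
∂A₂/∂y = -4*x^2*z
∂A₃/∂z = -4
∇·A = -4*x^2*z - 4
At (-1, 2, 1): -8.

-8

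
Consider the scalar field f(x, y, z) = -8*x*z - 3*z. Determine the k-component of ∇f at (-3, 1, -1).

(∇f)_3 = ∂f/∂z = -8*x - 3
At (-3, 1, -1): 21.

21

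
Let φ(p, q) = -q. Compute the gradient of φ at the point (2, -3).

(0, -1)

∂φ/∂p = 0
∂φ/∂q = -1
∇φ = (0, -1)
At (2, -3): (0, -1).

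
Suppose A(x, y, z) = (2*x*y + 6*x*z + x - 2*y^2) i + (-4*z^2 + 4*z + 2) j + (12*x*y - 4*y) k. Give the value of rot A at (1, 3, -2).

(∇×A)₁ = ∂A₃/∂y − ∂A₂/∂z = 12*x + 8*z - 8
(∇×A)₂ = ∂A₁/∂z − ∂A₃/∂x = 6*x - 12*y
(∇×A)₃ = ∂A₂/∂x − ∂A₁/∂y = -2*x + 4*y
∇×A = (12*x + 8*z - 8, 6*x - 12*y, -2*x + 4*y)
At (1, 3, -2): (-12, -30, 10).

(-12, -30, 10)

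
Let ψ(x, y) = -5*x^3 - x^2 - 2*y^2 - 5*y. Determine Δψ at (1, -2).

-36

∂²ψ/∂x² = -2*(15*x + 1)
∂²ψ/∂y² = -4
∇²ψ = -30*x - 6
At (1, -2): -36.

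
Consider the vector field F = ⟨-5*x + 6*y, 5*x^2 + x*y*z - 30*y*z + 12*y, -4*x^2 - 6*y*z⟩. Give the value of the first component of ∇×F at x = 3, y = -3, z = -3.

(∇×F)_1 = ∂F₃/∂y − ∂F₂/∂z
= -6*z − (x*y - 30*y)
= -x*y + 30*y - 6*z
At (3, -3, -3): -63.

-63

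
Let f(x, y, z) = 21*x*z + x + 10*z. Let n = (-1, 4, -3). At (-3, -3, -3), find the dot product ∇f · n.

221

∂f/∂x = 21*z + 1
∂f/∂y = 0
∂f/∂z = 21*x + 10
∇f at (-3, -3, -3) = (-62, 0, -53)
∇f · n = (-62)(-1) + (0)(4) + (-53)(-3) = 221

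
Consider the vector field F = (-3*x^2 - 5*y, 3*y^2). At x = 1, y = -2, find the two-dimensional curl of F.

5

∂F₂/∂x = 0
∂F₁/∂y = -5
Scalar curl = 5
At (1, -2): 5.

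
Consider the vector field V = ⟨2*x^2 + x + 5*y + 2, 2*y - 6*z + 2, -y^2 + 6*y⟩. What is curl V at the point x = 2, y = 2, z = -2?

(8, 0, -5)

(∇×V)₁ = ∂V₃/∂y − ∂V₂/∂z = -2*y + 12
(∇×V)₂ = ∂V₁/∂z − ∂V₃/∂x = 0
(∇×V)₃ = ∂V₂/∂x − ∂V₁/∂y = -5
∇×V = (-2*y + 12, 0, -5)
At (2, 2, -2): (8, 0, -5).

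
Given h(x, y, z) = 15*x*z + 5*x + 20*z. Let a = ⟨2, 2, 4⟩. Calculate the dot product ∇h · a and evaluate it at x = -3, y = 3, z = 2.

∂h/∂x = 15*z + 5
∂h/∂y = 0
∂h/∂z = 15*x + 20
∇h at (-3, 3, 2) = (35, 0, -25)
∇h · a = (35)(2) + (0)(2) + (-25)(4) = -30

-30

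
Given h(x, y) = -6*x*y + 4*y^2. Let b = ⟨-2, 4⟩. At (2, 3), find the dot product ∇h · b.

84

∂h/∂x = -6*y
∂h/∂y = -6*x + 8*y
∇h at (2, 3) = (-18, 12)
∇h · b = (-18)(-2) + (12)(4) = 84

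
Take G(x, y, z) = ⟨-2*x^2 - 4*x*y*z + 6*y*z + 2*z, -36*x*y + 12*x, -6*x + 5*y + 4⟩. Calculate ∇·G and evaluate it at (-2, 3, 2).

∂G₁/∂x = -4*x - 4*y*z
∂G₂/∂y = -36*x
∂G₃/∂z = 0
∇·G = -40*x - 4*y*z
At (-2, 3, 2): 56.

56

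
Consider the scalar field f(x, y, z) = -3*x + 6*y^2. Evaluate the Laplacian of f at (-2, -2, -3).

12

∂²f/∂x² = 0
∂²f/∂y² = 12
∂²f/∂z² = 0
∇²f = 12
At (-2, -2, -3): 12.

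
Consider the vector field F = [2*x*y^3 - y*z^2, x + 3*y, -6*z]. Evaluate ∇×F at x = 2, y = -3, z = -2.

(0, -12, -103)

(∇×F)₁ = ∂F₃/∂y − ∂F₂/∂z = 0
(∇×F)₂ = ∂F₁/∂z − ∂F₃/∂x = -2*y*z
(∇×F)₃ = ∂F₂/∂x − ∂F₁/∂y = -6*x*y^2 + z^2 + 1
∇×F = (0, -2*y*z, -6*x*y^2 + z^2 + 1)
At (2, -3, -2): (0, -12, -103).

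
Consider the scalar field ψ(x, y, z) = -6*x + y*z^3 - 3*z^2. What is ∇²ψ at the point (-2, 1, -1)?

-12

∂²ψ/∂x² = 0
∂²ψ/∂y² = 0
∂²ψ/∂z² = 6*(y*z - 1)
∇²ψ = 6*y*z - 6
At (-2, 1, -1): -12.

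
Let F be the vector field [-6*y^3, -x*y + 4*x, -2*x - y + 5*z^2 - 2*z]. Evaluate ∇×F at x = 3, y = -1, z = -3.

(∇×F)₁ = ∂F₃/∂y − ∂F₂/∂z = -1
(∇×F)₂ = ∂F₁/∂z − ∂F₃/∂x = 2
(∇×F)₃ = ∂F₂/∂x − ∂F₁/∂y = 18*y^2 - y + 4
∇×F = (-1, 2, 18*y^2 - y + 4)
At (3, -1, -3): (-1, 2, 23).

(-1, 2, 23)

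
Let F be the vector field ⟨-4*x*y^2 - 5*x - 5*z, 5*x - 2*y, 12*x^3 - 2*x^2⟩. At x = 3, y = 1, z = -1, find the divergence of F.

-11

∂F₁/∂x = -4*y^2 - 5
∂F₂/∂y = -2
∂F₃/∂z = 0
∇·F = -4*y^2 - 7
At (3, 1, -1): -11.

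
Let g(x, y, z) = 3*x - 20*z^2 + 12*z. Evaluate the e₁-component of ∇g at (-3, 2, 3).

(∇g)_1 = ∂g/∂x = 3
At (-3, 2, 3): 3.

3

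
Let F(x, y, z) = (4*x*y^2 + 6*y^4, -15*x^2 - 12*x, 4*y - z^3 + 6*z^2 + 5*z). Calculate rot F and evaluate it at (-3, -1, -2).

(4, 0, 78)

(∇×F)₁ = ∂F₃/∂y − ∂F₂/∂z = 4
(∇×F)₂ = ∂F₁/∂z − ∂F₃/∂x = 0
(∇×F)₃ = ∂F₂/∂x − ∂F₁/∂y = -8*x*y - 30*x - 24*y^3 - 12
∇×F = (4, 0, -8*x*y - 30*x - 24*y^3 - 12)
At (-3, -1, -2): (4, 0, 78).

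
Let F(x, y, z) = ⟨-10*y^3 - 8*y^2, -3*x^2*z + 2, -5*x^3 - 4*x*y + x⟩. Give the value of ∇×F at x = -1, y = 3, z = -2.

(7, 26, 306)

(∇×F)₁ = ∂F₃/∂y − ∂F₂/∂z = 3*x^2 - 4*x
(∇×F)₂ = ∂F₁/∂z − ∂F₃/∂x = 15*x^2 + 4*y - 1
(∇×F)₃ = ∂F₂/∂x − ∂F₁/∂y = -6*x*z + 30*y^2 + 16*y
∇×F = (3*x^2 - 4*x, 15*x^2 + 4*y - 1, -6*x*z + 30*y^2 + 16*y)
At (-1, 3, -2): (7, 26, 306).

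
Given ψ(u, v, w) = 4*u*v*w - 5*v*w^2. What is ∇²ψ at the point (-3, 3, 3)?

∂²ψ/∂u² = 0
∂²ψ/∂v² = 0
∂²ψ/∂w² = -10*v
∇²ψ = -10*v
At (-3, 3, 3): -30.

-30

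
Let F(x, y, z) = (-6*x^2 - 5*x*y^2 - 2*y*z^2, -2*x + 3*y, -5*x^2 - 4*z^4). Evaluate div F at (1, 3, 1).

-70

∂F₁/∂x = -12*x - 5*y^2
∂F₂/∂y = 3
∂F₃/∂z = -16*z^3
∇·F = -12*x - 5*y^2 - 16*z^3 + 3
At (1, 3, 1): -70.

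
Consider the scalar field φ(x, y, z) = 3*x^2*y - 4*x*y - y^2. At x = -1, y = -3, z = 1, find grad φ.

(30, 13, 0)

∂φ/∂x = 6*x*y - 4*y
∂φ/∂y = 3*x^2 - 4*x - 2*y
∂φ/∂z = 0
∇φ = (6*x*y - 4*y, 3*x^2 - 4*x - 2*y, 0)
At (-1, -3, 1): (30, 13, 0).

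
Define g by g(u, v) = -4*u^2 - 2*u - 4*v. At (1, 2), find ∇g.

∂g/∂u = -8*u - 2
∂g/∂v = -4
∇g = (-8*u - 2, -4)
At (1, 2): (-10, -4).

(-10, -4)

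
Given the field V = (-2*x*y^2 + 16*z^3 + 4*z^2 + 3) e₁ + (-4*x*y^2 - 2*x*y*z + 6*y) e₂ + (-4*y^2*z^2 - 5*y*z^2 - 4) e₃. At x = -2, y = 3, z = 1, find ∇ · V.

∂V₁/∂x = -2*y^2
∂V₂/∂y = -8*x*y - 2*x*z + 6
∂V₃/∂z = -8*y^2*z - 10*y*z
∇·V = -8*x*y - 2*x*z - 8*y^2*z - 2*y^2 - 10*y*z + 6
At (-2, 3, 1): -62.

-62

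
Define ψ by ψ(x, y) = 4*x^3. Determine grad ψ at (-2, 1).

∂ψ/∂x = 12*x^2
∂ψ/∂y = 0
∇ψ = (12*x^2, 0)
At (-2, 1): (48, 0).

(48, 0)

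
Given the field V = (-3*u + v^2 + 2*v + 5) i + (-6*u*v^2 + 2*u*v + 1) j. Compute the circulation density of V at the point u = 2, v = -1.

∂V₂/∂u = -6*v^2 + 2*v
∂V₁/∂v = 2*v + 2
Scalar curl = -6*v^2 - 2
At (2, -1): -8.

-8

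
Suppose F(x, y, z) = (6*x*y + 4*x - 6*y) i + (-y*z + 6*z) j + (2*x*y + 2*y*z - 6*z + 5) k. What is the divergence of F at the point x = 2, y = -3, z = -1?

-25

∂F₁/∂x = 6*y + 4
∂F₂/∂y = -z
∂F₃/∂z = 2*y - 6
∇·F = 8*y - z - 2
At (2, -3, -1): -25.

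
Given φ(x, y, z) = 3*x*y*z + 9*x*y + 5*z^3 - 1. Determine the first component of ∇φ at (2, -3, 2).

-45

(∇φ)_1 = ∂φ/∂x = 3*y*z + 9*y
At (2, -3, 2): -45.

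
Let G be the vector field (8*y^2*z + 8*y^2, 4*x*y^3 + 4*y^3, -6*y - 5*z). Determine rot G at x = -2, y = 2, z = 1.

(∇×G)₁ = ∂G₃/∂y − ∂G₂/∂z = -6
(∇×G)₂ = ∂G₁/∂z − ∂G₃/∂x = 8*y^2
(∇×G)₃ = ∂G₂/∂x − ∂G₁/∂y = 4*y^3 - 16*y*z - 16*y
∇×G = (-6, 8*y^2, 4*y^3 - 16*y*z - 16*y)
At (-2, 2, 1): (-6, 32, -32).

(-6, 32, -32)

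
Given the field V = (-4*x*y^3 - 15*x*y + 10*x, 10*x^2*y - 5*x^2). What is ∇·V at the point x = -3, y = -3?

∂V₁/∂x = -4*y^3 - 15*y + 10
∂V₂/∂y = 10*x^2
∇·V = 10*x^2 - 4*y^3 - 15*y + 10
At (-3, -3): 253.

253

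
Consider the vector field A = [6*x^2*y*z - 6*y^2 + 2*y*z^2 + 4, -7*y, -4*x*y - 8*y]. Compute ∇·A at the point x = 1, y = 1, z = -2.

-31

∂A₁/∂x = 12*x*y*z
∂A₂/∂y = -7
∂A₃/∂z = 0
∇·A = 12*x*y*z - 7
At (1, 1, -2): -31.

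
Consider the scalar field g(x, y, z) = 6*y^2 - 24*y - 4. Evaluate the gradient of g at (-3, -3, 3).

∂g/∂x = 0
∂g/∂y = 12*y - 24
∂g/∂z = 0
∇g = (0, 12*y - 24, 0)
At (-3, -3, 3): (0, -60, 0).

(0, -60, 0)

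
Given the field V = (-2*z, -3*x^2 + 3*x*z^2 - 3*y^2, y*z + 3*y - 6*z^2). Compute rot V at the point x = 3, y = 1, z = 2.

(∇×V)₁ = ∂V₃/∂y − ∂V₂/∂z = -6*x*z + z + 3
(∇×V)₂ = ∂V₁/∂z − ∂V₃/∂x = -2
(∇×V)₃ = ∂V₂/∂x − ∂V₁/∂y = -6*x + 3*z^2
∇×V = (-6*x*z + z + 3, -2, -6*x + 3*z^2)
At (3, 1, 2): (-31, -2, -6).

(-31, -2, -6)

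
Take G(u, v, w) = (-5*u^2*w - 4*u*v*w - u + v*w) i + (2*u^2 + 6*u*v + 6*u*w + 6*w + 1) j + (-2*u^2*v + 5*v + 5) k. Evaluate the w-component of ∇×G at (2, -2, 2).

(∇×G)_3 = ∂G₂/∂u − ∂G₁/∂v
= 4*u + 6*v + 6*w − (-4*u*w + w)
= 4*u*w + 4*u + 6*v + 5*w
At (2, -2, 2): 22.

22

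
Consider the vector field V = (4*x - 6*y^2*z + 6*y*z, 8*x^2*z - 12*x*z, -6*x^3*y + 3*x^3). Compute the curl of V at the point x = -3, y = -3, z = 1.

(∇×V)₁ = ∂V₃/∂y − ∂V₂/∂z = -6*x^3 - 8*x^2 + 12*x
(∇×V)₂ = ∂V₁/∂z − ∂V₃/∂x = 18*x^2*y - 9*x^2 - 6*y^2 + 6*y
(∇×V)₃ = ∂V₂/∂x − ∂V₁/∂y = 16*x*z + 12*y*z - 18*z
∇×V = (-6*x^3 - 8*x^2 + 12*x, 18*x^2*y - 9*x^2 - 6*y^2 + 6*y, 16*x*z + 12*y*z - 18*z)
At (-3, -3, 1): (54, -639, -102).

(54, -639, -102)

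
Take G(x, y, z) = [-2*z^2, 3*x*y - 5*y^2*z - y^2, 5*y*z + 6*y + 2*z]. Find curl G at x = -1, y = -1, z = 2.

(∇×G)₁ = ∂G₃/∂y − ∂G₂/∂z = 5*y^2 + 5*z + 6
(∇×G)₂ = ∂G₁/∂z − ∂G₃/∂x = -4*z
(∇×G)₃ = ∂G₂/∂x − ∂G₁/∂y = 3*y
∇×G = (5*y^2 + 5*z + 6, -4*z, 3*y)
At (-1, -1, 2): (21, -8, -3).

(21, -8, -3)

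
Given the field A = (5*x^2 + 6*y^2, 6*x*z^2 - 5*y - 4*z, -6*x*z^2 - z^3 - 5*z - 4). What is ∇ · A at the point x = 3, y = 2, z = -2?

∂A₁/∂x = 10*x
∂A₂/∂y = -5
∂A₃/∂z = -12*x*z - 3*z^2 - 5
∇·A = -12*x*z + 10*x - 3*z^2 - 10
At (3, 2, -2): 80.

80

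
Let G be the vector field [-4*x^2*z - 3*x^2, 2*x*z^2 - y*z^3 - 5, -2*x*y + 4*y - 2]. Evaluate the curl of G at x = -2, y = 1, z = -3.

(11, -14, 18)

(∇×G)₁ = ∂G₃/∂y − ∂G₂/∂z = -4*x*z - 2*x + 3*y*z^2 + 4
(∇×G)₂ = ∂G₁/∂z − ∂G₃/∂x = -4*x^2 + 2*y
(∇×G)₃ = ∂G₂/∂x − ∂G₁/∂y = 2*z^2
∇×G = (-4*x*z - 2*x + 3*y*z^2 + 4, -4*x^2 + 2*y, 2*z^2)
At (-2, 1, -3): (11, -14, 18).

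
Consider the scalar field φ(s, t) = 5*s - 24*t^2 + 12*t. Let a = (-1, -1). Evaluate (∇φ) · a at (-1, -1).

∂φ/∂s = 5
∂φ/∂t = -48*t + 12
∇φ at (-1, -1) = (5, 60)
∇φ · a = (5)(-1) + (60)(-1) = -65

-65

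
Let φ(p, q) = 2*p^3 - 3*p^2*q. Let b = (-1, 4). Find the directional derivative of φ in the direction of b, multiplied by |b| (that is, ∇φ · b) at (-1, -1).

-12

∂φ/∂p = 6*p^2 - 6*p*q
∂φ/∂q = -3*p^2
∇φ at (-1, -1) = (0, -3)
∇φ · b = (0)(-1) + (-3)(4) = -12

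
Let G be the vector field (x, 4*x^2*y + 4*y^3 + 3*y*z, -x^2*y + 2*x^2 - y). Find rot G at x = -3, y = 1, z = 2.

(∇×G)₁ = ∂G₃/∂y − ∂G₂/∂z = -x^2 - 3*y - 1
(∇×G)₂ = ∂G₁/∂z − ∂G₃/∂x = 2*x*y - 4*x
(∇×G)₃ = ∂G₂/∂x − ∂G₁/∂y = 8*x*y
∇×G = (-x^2 - 3*y - 1, 2*x*y - 4*x, 8*x*y)
At (-3, 1, 2): (-13, 6, -24).

(-13, 6, -24)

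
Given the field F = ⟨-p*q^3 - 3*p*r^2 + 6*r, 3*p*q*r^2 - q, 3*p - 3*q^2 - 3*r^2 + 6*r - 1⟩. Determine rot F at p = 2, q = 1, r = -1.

(∇×F)₁ = ∂F₃/∂q − ∂F₂/∂r = -6*p*q*r - 6*q
(∇×F)₂ = ∂F₁/∂r − ∂F₃/∂p = -6*p*r + 3
(∇×F)₃ = ∂F₂/∂p − ∂F₁/∂q = 3*p*q^2 + 3*q*r^2
∇×F = (-6*p*q*r - 6*q, -6*p*r + 3, 3*p*q^2 + 3*q*r^2)
At (2, 1, -1): (6, 15, 9).

(6, 15, 9)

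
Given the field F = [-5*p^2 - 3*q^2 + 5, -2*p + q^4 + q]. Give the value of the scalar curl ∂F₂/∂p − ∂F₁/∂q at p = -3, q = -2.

∂F₂/∂p = -2
∂F₁/∂q = -6*q
Scalar curl = 6*q - 2
At (-3, -2): -14.

-14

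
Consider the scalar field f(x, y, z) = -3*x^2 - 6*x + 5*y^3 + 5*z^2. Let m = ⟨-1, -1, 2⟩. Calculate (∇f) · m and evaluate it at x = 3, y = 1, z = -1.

∂f/∂x = -6*x - 6
∂f/∂y = 15*y^2
∂f/∂z = 10*z
∇f at (3, 1, -1) = (-24, 15, -10)
∇f · m = (-24)(-1) + (15)(-1) + (-10)(2) = -11

-11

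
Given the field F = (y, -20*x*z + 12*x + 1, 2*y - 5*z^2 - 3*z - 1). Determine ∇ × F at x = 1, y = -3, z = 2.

(∇×F)₁ = ∂F₃/∂y − ∂F₂/∂z = 20*x + 2
(∇×F)₂ = ∂F₁/∂z − ∂F₃/∂x = 0
(∇×F)₃ = ∂F₂/∂x − ∂F₁/∂y = -20*z + 11
∇×F = (20*x + 2, 0, -20*z + 11)
At (1, -3, 2): (22, 0, -29).

(22, 0, -29)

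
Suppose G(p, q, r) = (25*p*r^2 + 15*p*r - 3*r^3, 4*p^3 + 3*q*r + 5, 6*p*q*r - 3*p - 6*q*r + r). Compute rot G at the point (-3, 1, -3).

(∇×G)₁ = ∂G₃/∂q − ∂G₂/∂r = 6*p*r - 3*q - 6*r
(∇×G)₂ = ∂G₁/∂r − ∂G₃/∂p = 50*p*r + 15*p - 6*q*r - 9*r^2 + 3
(∇×G)₃ = ∂G₂/∂p − ∂G₁/∂q = 12*p^2
∇×G = (6*p*r - 3*q - 6*r, 50*p*r + 15*p - 6*q*r - 9*r^2 + 3, 12*p^2)
At (-3, 1, -3): (69, 345, 108).

(69, 345, 108)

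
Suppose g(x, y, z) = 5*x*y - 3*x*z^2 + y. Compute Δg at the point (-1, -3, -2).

6

∂²g/∂x² = 0
∂²g/∂y² = 0
∂²g/∂z² = -6*x
∇²g = -6*x
At (-1, -3, -2): 6.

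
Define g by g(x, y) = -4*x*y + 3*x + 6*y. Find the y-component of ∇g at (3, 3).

(∇g)_2 = ∂g/∂y = -4*x + 6
At (3, 3): -6.

-6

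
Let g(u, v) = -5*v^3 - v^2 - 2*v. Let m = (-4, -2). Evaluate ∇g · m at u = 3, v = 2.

132

∂g/∂u = 0
∂g/∂v = -15*v^2 - 2*v - 2
∇g at (3, 2) = (0, -66)
∇g · m = (0)(-4) + (-66)(-2) = 132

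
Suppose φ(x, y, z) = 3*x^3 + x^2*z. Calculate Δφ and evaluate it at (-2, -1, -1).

∂²φ/∂x² = 2*(9*x + z)
∂²φ/∂y² = 0
∂²φ/∂z² = 0
∇²φ = 18*x + 2*z
At (-2, -1, -1): -38.

-38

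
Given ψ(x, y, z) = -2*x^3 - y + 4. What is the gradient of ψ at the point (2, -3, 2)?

∂ψ/∂x = -6*x^2
∂ψ/∂y = -1
∂ψ/∂z = 0
∇ψ = (-6*x^2, -1, 0)
At (2, -3, 2): (-24, -1, 0).

(-24, -1, 0)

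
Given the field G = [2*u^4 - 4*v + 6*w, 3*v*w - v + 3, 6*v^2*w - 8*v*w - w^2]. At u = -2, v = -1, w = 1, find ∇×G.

(∇×G)₁ = ∂G₃/∂v − ∂G₂/∂w = 12*v*w - 3*v - 8*w
(∇×G)₂ = ∂G₁/∂w − ∂G₃/∂u = 6
(∇×G)₃ = ∂G₂/∂u − ∂G₁/∂v = 4
∇×G = (12*v*w - 3*v - 8*w, 6, 4)
At (-2, -1, 1): (-17, 6, 4).

(-17, 6, 4)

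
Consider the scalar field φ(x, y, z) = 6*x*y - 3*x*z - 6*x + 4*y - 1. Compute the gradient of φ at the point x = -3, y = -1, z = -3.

∂φ/∂x = 6*y - 3*z - 6
∂φ/∂y = 6*x + 4
∂φ/∂z = -3*x
∇φ = (6*y - 3*z - 6, 6*x + 4, -3*x)
At (-3, -1, -3): (-3, -14, 9).

(-3, -14, 9)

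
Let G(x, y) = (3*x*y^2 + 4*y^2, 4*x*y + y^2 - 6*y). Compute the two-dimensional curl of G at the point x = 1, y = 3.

-30

∂G₂/∂x = 4*y
∂G₁/∂y = 6*x*y + 8*y
Scalar curl = -6*x*y - 4*y
At (1, 3): -30.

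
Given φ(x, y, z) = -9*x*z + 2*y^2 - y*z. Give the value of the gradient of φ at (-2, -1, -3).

(27, -1, 19)

∂φ/∂x = -9*z
∂φ/∂y = 4*y - z
∂φ/∂z = -9*x - y
∇φ = (-9*z, 4*y - z, -9*x - y)
At (-2, -1, -3): (27, -1, 19).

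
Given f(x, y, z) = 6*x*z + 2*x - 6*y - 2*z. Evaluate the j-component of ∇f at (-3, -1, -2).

(∇f)_2 = ∂f/∂y = -6
At (-3, -1, -2): -6.

-6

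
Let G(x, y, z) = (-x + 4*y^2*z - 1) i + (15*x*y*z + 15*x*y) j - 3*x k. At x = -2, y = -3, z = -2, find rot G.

(∇×G)₁ = ∂G₃/∂y − ∂G₂/∂z = -15*x*y
(∇×G)₂ = ∂G₁/∂z − ∂G₃/∂x = 4*y^2 + 3
(∇×G)₃ = ∂G₂/∂x − ∂G₁/∂y = 7*y*z + 15*y
∇×G = (-15*x*y, 4*y^2 + 3, 7*y*z + 15*y)
At (-2, -3, -2): (-90, 39, -3).

(-90, 39, -3)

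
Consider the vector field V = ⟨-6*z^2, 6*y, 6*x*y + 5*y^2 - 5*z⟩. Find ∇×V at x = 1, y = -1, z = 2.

(∇×V)₁ = ∂V₃/∂y − ∂V₂/∂z = 6*x + 10*y
(∇×V)₂ = ∂V₁/∂z − ∂V₃/∂x = -6*y - 12*z
(∇×V)₃ = ∂V₂/∂x − ∂V₁/∂y = 0
∇×V = (6*x + 10*y, -6*y - 12*z, 0)
At (1, -1, 2): (-4, -18, 0).

(-4, -18, 0)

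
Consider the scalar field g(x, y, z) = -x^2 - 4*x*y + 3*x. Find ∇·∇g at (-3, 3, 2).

-2

∂²g/∂x² = -2
∂²g/∂y² = 0
∂²g/∂z² = 0
∇²g = -2
At (-3, 3, 2): -2.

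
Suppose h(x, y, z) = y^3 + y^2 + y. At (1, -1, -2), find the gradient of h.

∂h/∂x = 0
∂h/∂y = 3*y^2 + 2*y + 1
∂h/∂z = 0
∇h = (0, 3*y^2 + 2*y + 1, 0)
At (1, -1, -2): (0, 2, 0).

(0, 2, 0)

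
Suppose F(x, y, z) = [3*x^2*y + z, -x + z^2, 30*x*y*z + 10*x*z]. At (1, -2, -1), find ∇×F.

(∇×F)₁ = ∂F₃/∂y − ∂F₂/∂z = 30*x*z - 2*z
(∇×F)₂ = ∂F₁/∂z − ∂F₃/∂x = -30*y*z - 10*z + 1
(∇×F)₃ = ∂F₂/∂x − ∂F₁/∂y = -3*x^2 - 1
∇×F = (30*x*z - 2*z, -30*y*z - 10*z + 1, -3*x^2 - 1)
At (1, -2, -1): (-28, -49, -4).

(-28, -49, -4)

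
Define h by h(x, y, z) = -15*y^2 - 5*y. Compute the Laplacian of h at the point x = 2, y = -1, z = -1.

-30

∂²h/∂x² = 0
∂²h/∂y² = -30
∂²h/∂z² = 0
∇²h = -30
At (2, -1, -1): -30.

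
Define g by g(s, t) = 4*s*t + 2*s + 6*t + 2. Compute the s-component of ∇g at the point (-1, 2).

10

(∇g)_1 = ∂g/∂s = 4*t + 2
At (-1, 2): 10.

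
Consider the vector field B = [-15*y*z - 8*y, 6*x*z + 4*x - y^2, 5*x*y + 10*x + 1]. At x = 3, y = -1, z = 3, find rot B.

(-3, 10, 75)

(∇×B)₁ = ∂B₃/∂y − ∂B₂/∂z = -x
(∇×B)₂ = ∂B₁/∂z − ∂B₃/∂x = -20*y - 10
(∇×B)₃ = ∂B₂/∂x − ∂B₁/∂y = 21*z + 12
∇×B = (-x, -20*y - 10, 21*z + 12)
At (3, -1, 3): (-3, 10, 75).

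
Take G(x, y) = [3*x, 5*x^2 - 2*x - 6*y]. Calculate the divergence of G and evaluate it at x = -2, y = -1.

∂G₁/∂x = 3
∂G₂/∂y = -6
∇·G = -3
At (-2, -1): -3.

-3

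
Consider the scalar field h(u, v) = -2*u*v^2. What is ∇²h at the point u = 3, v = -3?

-12

∂²h/∂u² = 0
∂²h/∂v² = -4*u
∇²h = -4*u
At (3, -3): -12.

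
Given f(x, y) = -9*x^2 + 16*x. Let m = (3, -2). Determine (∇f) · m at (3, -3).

∂f/∂x = -18*x + 16
∂f/∂y = 0
∇f at (3, -3) = (-38, 0)
∇f · m = (-38)(3) + (0)(-2) = -114

-114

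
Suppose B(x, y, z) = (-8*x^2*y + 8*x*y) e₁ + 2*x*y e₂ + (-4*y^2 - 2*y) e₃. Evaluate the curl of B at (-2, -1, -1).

(∇×B)₁ = ∂B₃/∂y − ∂B₂/∂z = -8*y - 2
(∇×B)₂ = ∂B₁/∂z − ∂B₃/∂x = 0
(∇×B)₃ = ∂B₂/∂x − ∂B₁/∂y = 8*x^2 - 8*x + 2*y
∇×B = (-8*y - 2, 0, 8*x^2 - 8*x + 2*y)
At (-2, -1, -1): (6, 0, 46).

(6, 0, 46)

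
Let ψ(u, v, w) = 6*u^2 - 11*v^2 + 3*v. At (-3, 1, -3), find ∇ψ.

∂ψ/∂u = 12*u
∂ψ/∂v = -22*v + 3
∂ψ/∂w = 0
∇ψ = (12*u, -22*v + 3, 0)
At (-3, 1, -3): (-36, -19, 0).

(-36, -19, 0)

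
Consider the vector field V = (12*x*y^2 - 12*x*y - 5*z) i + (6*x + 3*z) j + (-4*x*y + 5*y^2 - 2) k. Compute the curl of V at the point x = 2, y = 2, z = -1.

(∇×V)₁ = ∂V₃/∂y − ∂V₂/∂z = -4*x + 10*y - 3
(∇×V)₂ = ∂V₁/∂z − ∂V₃/∂x = 4*y - 5
(∇×V)₃ = ∂V₂/∂x − ∂V₁/∂y = -24*x*y + 12*x + 6
∇×V = (-4*x + 10*y - 3, 4*y - 5, -24*x*y + 12*x + 6)
At (2, 2, -1): (9, 3, -66).

(9, 3, -66)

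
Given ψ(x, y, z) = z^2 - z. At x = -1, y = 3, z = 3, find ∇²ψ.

2

∂²ψ/∂x² = 0
∂²ψ/∂y² = 0
∂²ψ/∂z² = 2
∇²ψ = 2
At (-1, 3, 3): 2.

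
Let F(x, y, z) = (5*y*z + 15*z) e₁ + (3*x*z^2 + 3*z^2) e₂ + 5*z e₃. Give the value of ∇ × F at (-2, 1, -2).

(∇×F)₁ = ∂F₃/∂y − ∂F₂/∂z = -6*x*z - 6*z
(∇×F)₂ = ∂F₁/∂z − ∂F₃/∂x = 5*y + 15
(∇×F)₃ = ∂F₂/∂x − ∂F₁/∂y = 3*z^2 - 5*z
∇×F = (-6*x*z - 6*z, 5*y + 15, 3*z^2 - 5*z)
At (-2, 1, -2): (-12, 20, 22).

(-12, 20, 22)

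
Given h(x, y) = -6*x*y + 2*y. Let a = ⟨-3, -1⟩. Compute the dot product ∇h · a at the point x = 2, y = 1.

∂h/∂x = -6*y
∂h/∂y = -6*x + 2
∇h at (2, 1) = (-6, -10)
∇h · a = (-6)(-3) + (-10)(-1) = 28

28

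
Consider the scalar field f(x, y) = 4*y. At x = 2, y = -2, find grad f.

(0, 4)

∂f/∂x = 0
∂f/∂y = 4
∇f = (0, 4)
At (2, -2): (0, 4).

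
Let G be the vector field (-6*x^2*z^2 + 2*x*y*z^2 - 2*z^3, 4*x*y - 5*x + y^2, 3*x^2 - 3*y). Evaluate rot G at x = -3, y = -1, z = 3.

(∇×G)₁ = ∂G₃/∂y − ∂G₂/∂z = -3
(∇×G)₂ = ∂G₁/∂z − ∂G₃/∂x = -12*x^2*z + 4*x*y*z - 6*x - 6*z^2
(∇×G)₃ = ∂G₂/∂x − ∂G₁/∂y = -2*x*z^2 + 4*y - 5
∇×G = (-3, -12*x^2*z + 4*x*y*z - 6*x - 6*z^2, -2*x*z^2 + 4*y - 5)
At (-3, -1, 3): (-3, -324, 45).

(-3, -324, 45)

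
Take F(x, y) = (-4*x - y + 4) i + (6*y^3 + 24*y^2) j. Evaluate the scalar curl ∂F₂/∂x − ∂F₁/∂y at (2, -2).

1

∂F₂/∂x = 0
∂F₁/∂y = -1
Scalar curl = 1
At (2, -2): 1.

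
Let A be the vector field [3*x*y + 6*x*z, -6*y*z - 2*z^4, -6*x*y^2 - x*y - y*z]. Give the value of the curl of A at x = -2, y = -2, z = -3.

(-271, 10, 6)

(∇×A)₁ = ∂A₃/∂y − ∂A₂/∂z = -12*x*y - x + 6*y + 8*z^3 - z
(∇×A)₂ = ∂A₁/∂z − ∂A₃/∂x = 6*x + 6*y^2 + y
(∇×A)₃ = ∂A₂/∂x − ∂A₁/∂y = -3*x
∇×A = (-12*x*y - x + 6*y + 8*z^3 - z, 6*x + 6*y^2 + y, -3*x)
At (-2, -2, -3): (-271, 10, 6).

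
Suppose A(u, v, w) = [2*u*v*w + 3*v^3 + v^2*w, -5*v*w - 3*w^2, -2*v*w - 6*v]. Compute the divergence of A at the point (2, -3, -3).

∂A₁/∂u = 2*v*w
∂A₂/∂v = -5*w
∂A₃/∂w = -2*v
∇·A = 2*v*w - 2*v - 5*w
At (2, -3, -3): 39.

39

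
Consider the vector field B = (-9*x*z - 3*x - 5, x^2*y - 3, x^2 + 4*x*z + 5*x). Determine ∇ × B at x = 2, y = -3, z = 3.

(0, -39, -12)

(∇×B)₁ = ∂B₃/∂y − ∂B₂/∂z = 0
(∇×B)₂ = ∂B₁/∂z − ∂B₃/∂x = -11*x - 4*z - 5
(∇×B)₃ = ∂B₂/∂x − ∂B₁/∂y = 2*x*y
∇×B = (0, -11*x - 4*z - 5, 2*x*y)
At (2, -3, 3): (0, -39, -12).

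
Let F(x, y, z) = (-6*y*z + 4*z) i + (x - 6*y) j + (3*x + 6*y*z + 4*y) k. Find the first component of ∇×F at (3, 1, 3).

22

(∇×F)_1 = ∂F₃/∂y − ∂F₂/∂z
= 6*z + 4 − (0)
= 6*z + 4
At (3, 1, 3): 22.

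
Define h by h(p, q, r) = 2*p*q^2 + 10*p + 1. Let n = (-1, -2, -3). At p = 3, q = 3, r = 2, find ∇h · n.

∂h/∂p = 2*q^2 + 10
∂h/∂q = 4*p*q
∂h/∂r = 0
∇h at (3, 3, 2) = (28, 36, 0)
∇h · n = (28)(-1) + (36)(-2) + (0)(-3) = -100

-100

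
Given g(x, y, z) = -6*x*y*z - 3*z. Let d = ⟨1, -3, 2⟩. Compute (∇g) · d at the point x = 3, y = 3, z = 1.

∂g/∂x = -6*y*z
∂g/∂y = -6*x*z
∂g/∂z = -6*x*y - 3
∇g at (3, 3, 1) = (-18, -18, -57)
∇g · d = (-18)(1) + (-18)(-3) + (-57)(2) = -78

-78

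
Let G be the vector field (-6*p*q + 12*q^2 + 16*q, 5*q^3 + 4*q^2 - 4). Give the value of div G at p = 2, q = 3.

141

∂G₁/∂p = -6*q
∂G₂/∂q = 15*q^2 + 8*q
∇·G = 15*q^2 + 2*q
At (2, 3): 141.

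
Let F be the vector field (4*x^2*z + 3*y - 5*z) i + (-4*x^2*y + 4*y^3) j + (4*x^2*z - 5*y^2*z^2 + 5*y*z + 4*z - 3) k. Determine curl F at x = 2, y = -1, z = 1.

(15, -5, 13)

(∇×F)₁ = ∂F₃/∂y − ∂F₂/∂z = -10*y*z^2 + 5*z
(∇×F)₂ = ∂F₁/∂z − ∂F₃/∂x = 4*x^2 - 8*x*z - 5
(∇×F)₃ = ∂F₂/∂x − ∂F₁/∂y = -8*x*y - 3
∇×F = (-10*y*z^2 + 5*z, 4*x^2 - 8*x*z - 5, -8*x*y - 3)
At (2, -1, 1): (15, -5, 13).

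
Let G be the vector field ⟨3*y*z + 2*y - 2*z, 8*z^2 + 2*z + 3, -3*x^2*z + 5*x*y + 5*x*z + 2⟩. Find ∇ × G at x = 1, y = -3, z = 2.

(∇×G)₁ = ∂G₃/∂y − ∂G₂/∂z = 5*x - 16*z - 2
(∇×G)₂ = ∂G₁/∂z − ∂G₃/∂x = 6*x*z - 2*y - 5*z - 2
(∇×G)₃ = ∂G₂/∂x − ∂G₁/∂y = -3*z - 2
∇×G = (5*x - 16*z - 2, 6*x*z - 2*y - 5*z - 2, -3*z - 2)
At (1, -3, 2): (-29, 6, -8).

(-29, 6, -8)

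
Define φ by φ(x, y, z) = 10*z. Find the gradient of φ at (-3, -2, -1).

(0, 0, 10)

∂φ/∂x = 0
∂φ/∂y = 0
∂φ/∂z = 10
∇φ = (0, 0, 10)
At (-3, -2, -1): (0, 0, 10).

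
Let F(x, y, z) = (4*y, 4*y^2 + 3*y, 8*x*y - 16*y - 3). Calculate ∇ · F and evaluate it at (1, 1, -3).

11

∂F₁/∂x = 0
∂F₂/∂y = 8*y + 3
∂F₃/∂z = 0
∇·F = 8*y + 3
At (1, 1, -3): 11.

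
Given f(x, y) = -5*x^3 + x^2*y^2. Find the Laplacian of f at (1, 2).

-20

∂²f/∂x² = 2*(-15*x + y^2)
∂²f/∂y² = 2*x^2
∇²f = 2*x^2 - 30*x + 2*y^2
At (1, 2): -20.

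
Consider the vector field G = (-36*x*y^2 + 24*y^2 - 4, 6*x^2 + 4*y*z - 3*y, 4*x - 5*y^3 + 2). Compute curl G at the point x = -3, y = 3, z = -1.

(∇×G)₁ = ∂G₃/∂y − ∂G₂/∂z = -15*y^2 - 4*y
(∇×G)₂ = ∂G₁/∂z − ∂G₃/∂x = -4
(∇×G)₃ = ∂G₂/∂x − ∂G₁/∂y = 72*x*y + 12*x - 48*y
∇×G = (-15*y^2 - 4*y, -4, 72*x*y + 12*x - 48*y)
At (-3, 3, -1): (-147, -4, -828).

(-147, -4, -828)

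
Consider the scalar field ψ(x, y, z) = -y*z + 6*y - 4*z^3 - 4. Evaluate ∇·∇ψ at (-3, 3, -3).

∂²ψ/∂x² = 0
∂²ψ/∂y² = 0
∂²ψ/∂z² = -24*z
∇²ψ = -24*z
At (-3, 3, -3): 72.

72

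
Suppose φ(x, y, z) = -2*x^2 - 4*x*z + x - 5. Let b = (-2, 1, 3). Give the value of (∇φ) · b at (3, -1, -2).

∂φ/∂x = -4*x - 4*z + 1
∂φ/∂y = 0
∂φ/∂z = -4*x
∇φ at (3, -1, -2) = (-3, 0, -12)
∇φ · b = (-3)(-2) + (0)(1) + (-12)(3) = -30

-30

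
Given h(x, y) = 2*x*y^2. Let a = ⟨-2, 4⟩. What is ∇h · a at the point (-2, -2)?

∂h/∂x = 2*y^2
∂h/∂y = 4*x*y
∇h at (-2, -2) = (8, 16)
∇h · a = (8)(-2) + (16)(4) = 48

48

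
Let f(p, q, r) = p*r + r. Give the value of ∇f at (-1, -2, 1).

(1, 0, 0)

∂f/∂p = r
∂f/∂q = 0
∂f/∂r = p + 1
∇f = (r, 0, p + 1)
At (-1, -2, 1): (1, 0, 0).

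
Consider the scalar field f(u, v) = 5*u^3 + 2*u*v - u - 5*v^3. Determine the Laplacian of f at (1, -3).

120

∂²f/∂u² = 30*u
∂²f/∂v² = -30*v
∇²f = 30*u - 30*v
At (1, -3): 120.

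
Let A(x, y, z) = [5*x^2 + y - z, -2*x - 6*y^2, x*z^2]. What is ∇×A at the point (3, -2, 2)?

(0, -5, -3)

(∇×A)₁ = ∂A₃/∂y − ∂A₂/∂z = 0
(∇×A)₂ = ∂A₁/∂z − ∂A₃/∂x = -z^2 - 1
(∇×A)₃ = ∂A₂/∂x − ∂A₁/∂y = -3
∇×A = (0, -z^2 - 1, -3)
At (3, -2, 2): (0, -5, -3).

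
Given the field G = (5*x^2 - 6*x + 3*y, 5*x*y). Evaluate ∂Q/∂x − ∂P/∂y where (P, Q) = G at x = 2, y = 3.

12

∂G₂/∂x = 5*y
∂G₁/∂y = 3
Scalar curl = 5*y - 3
At (2, 3): 12.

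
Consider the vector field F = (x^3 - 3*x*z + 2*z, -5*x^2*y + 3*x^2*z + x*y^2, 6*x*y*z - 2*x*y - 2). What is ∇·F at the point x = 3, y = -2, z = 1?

∂F₁/∂x = 3*x^2 - 3*z
∂F₂/∂y = -5*x^2 + 2*x*y
∂F₃/∂z = 6*x*y
∇·F = -2*x^2 + 8*x*y - 3*z
At (3, -2, 1): -69.

-69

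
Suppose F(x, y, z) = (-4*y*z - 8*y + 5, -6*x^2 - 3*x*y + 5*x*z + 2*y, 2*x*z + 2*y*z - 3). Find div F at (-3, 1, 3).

∂F₁/∂x = 0
∂F₂/∂y = -3*x + 2
∂F₃/∂z = 2*x + 2*y
∇·F = -x + 2*y + 2
At (-3, 1, 3): 7.

7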